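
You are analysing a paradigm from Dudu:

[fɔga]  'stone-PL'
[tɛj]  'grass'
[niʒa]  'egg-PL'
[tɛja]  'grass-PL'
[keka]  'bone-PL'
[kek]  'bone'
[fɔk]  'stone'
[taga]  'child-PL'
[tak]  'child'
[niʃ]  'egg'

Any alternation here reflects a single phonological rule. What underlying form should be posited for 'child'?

/tag/

In [tak] and [taga] the final segment of 'child' alternates: [k] ~ [g].
But 'bone' keeps [k] in both environments ([kek], [keka]), so there is no rule changing /k/ to [g] before the PL suffix.
The underlying segment must be /g/; voiced obstruents become voiceless word-finally, yielding [k] there.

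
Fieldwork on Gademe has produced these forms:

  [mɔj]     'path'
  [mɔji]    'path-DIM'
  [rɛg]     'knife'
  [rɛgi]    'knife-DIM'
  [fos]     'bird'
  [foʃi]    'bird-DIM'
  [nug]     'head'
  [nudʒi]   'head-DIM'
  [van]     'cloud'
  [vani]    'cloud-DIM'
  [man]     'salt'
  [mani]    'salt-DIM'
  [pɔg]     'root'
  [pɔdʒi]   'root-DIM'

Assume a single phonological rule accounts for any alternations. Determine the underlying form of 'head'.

The stem for 'head' ends in [g] in [nug] but [dʒ] in [nudʒi].
If /g/ were underlying and a rule turned it into [dʒ] before the DIM suffix, 'knife' would also alternate; but it has [g] in both [rɛg] and [rɛgi].
The underlying segment must be /dʒ/; palato-alveolar /dʒ/ and /ʃ/ become [g] and [s] when no front vowel follows, yielding [g] there.

/nudʒ/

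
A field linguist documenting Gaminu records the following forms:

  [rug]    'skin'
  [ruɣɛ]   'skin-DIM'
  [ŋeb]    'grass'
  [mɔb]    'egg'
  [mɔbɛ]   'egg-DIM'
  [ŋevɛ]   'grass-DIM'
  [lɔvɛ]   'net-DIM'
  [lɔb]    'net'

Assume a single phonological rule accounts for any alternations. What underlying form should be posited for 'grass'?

/ŋev/

The stem for 'grass' ends in [b] in [ŋeb] but [v] in [ŋevɛ].
If /b/ were underlying and a rule turned it into [v] before the DIM suffix, 'egg' would also alternate; but it has [b] in both [mɔb] and [mɔbɛ].
The underlying segment must be /v/; voiced fricatives become stops word-finally, yielding [b] there.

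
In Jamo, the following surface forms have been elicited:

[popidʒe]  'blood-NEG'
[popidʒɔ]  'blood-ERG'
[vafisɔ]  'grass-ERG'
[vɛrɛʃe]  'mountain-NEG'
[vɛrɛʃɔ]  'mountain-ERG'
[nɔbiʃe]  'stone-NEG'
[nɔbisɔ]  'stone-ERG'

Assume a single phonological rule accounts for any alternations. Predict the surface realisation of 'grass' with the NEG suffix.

[vafiʃe]

The stem for 'stone' ends in [ʃ] in [nɔbiʃe] but [s] in [nɔbisɔ].
The stem 'mountain' ([vɛrɛʃe], [vɛrɛʃɔ]) shows [ʃ] unchanged in both environments, so [ʃ] cannot be basic with [s] derived before the ERG suffix.
The underlying segment must be /s/; /s/ becomes palato-alveolar [ʃ] before a front vowel, yielding [ʃ] there.
From [vafisɔ] the stem 'grass' is /vafis/; before a front vowel this yields [vafiʃe].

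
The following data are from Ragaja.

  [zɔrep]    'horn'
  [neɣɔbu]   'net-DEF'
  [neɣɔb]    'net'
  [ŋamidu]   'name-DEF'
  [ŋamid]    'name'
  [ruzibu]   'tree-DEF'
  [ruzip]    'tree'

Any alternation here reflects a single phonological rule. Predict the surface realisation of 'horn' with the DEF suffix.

The stem for 'tree' ends in [b] in [ruzibu] but [p] in [ruzip].
If /b/ were underlying and a rule turned it into [p] in isolation, 'net' would also alternate; but it has [b] in both [neɣɔbu] and [neɣɔb].
The alternation reflects intervocalic voicing: voiceless stops become voiced between vowels. /p/ is underlying.
From [zɔrep] the stem 'horn' is /zɔrep/; between vowels this yields [zɔrebu].

[zɔrebu]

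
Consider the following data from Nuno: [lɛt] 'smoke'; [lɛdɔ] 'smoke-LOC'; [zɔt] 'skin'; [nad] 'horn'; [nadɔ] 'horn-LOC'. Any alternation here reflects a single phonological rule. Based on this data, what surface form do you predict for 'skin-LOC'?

The stem for 'smoke' ends in [t] in [lɛt] but [d] in [lɛdɔ].
Compare 'horn', with invariant [d] in [nad] and [nadɔ]: an analysis with underlying /d/ and a rule producing [t] in isolation would wrongly predict alternation here too.
So /t/ is underlying, and a rule of intervocalic voicing — voiceless stops become voiced between vowels — gives [d].
The one attested form of 'skin', [zɔt], shows underlying /zɔt/. Applying the same rule between vowels gives [zɔdɔ].

[zɔdɔ]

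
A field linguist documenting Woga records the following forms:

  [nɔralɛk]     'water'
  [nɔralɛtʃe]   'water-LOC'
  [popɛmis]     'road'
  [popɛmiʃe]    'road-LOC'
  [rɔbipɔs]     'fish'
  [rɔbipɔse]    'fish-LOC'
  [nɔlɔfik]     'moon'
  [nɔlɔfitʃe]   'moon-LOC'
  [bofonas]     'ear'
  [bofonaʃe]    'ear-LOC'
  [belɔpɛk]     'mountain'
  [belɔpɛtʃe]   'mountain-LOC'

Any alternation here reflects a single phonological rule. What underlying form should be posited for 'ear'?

In [bofonas] and [bofonaʃe] the final segment of 'ear' alternates: [s] ~ [ʃ].
The stem 'fish' ([rɔbipɔs], [rɔbipɔse]) shows [s] unchanged in both environments, so [s] cannot be basic with [ʃ] derived before the LOC suffix.
The underlying segment must be /ʃ/; palato-alveolar /tʃ/ and /ʃ/ become [k] and [s] when no front vowel follows, yielding [s] there.

/bofonaʃ/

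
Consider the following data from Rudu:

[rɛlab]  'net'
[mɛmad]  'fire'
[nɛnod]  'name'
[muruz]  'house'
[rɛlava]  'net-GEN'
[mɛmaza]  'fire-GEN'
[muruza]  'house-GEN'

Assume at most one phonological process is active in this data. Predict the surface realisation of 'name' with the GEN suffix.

In [mɛmaza] and [mɛmad] the final segment of 'fire' alternates: [z] ~ [d].
But 'house' keeps [z] in both environments ([muruza], [muruz]), so there is no rule changing /z/ to [d] in isolation.
The underlying segment must be /d/; voiced stops become fricatives between vowels, yielding [z] there.
From [nɛnod] the stem 'name' is /nɛnod/; between vowels this yields [nɛnoza].

[nɛnoza]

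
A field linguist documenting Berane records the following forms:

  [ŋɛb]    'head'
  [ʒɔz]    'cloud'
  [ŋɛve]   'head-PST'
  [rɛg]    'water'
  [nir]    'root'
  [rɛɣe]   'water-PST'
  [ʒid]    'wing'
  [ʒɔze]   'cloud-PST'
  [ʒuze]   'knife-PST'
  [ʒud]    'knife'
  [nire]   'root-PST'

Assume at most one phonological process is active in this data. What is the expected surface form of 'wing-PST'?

[ʒize]

In [ʒud] and [ʒuze] the final segment of 'knife' alternates: [d] ~ [z].
But 'cloud' keeps [z] in both environments ([ʒɔz], [ʒɔze]), so there is no rule changing /z/ to [d] in isolation.
The underlying segment must be /d/; voiced stops become fricatives between vowels, yielding [z] there.
From [ʒid] the stem 'wing' is /ʒid/; between vowels this yields [ʒize].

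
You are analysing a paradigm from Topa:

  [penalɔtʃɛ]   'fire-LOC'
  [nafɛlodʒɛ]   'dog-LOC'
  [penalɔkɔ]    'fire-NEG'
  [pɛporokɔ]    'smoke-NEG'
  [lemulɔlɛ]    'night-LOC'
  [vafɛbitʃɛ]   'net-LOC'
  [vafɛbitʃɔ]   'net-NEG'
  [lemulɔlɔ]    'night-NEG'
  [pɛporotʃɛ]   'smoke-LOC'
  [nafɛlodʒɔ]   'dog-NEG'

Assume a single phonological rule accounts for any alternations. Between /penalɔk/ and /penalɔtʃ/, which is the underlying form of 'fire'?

/penalɔk/

'fire' shows [tʃ] ~ [k] at the end of the stem ([penalɔtʃɛ] vs [penalɔkɔ]).
Compare 'net', with invariant [tʃ] in [vafɛbitʃɛ] and [vafɛbitʃɔ]: an analysis with underlying /tʃ/ and a rule producing [k] before the NEG suffix would wrongly predict alternation here too.
So /k/ is underlying, and a rule of palatalization before a front vowel — /k/ becomes palato-alveolar [tʃ] before a front vowel — gives [tʃ].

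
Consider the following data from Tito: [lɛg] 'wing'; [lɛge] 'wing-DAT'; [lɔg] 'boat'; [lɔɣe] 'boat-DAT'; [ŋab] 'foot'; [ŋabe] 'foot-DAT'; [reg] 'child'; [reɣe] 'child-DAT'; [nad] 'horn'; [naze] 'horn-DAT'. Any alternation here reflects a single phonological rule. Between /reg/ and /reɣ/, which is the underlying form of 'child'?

The stem for 'child' ends in [g] in [reg] but [ɣ] in [reɣe].
If /g/ were underlying and a rule turned it into [ɣ] before the DAT suffix, 'wing' would also alternate; but it has [g] in both [lɛg] and [lɛge].
So /ɣ/ is underlying, and a rule of word-final hardening — voiced fricatives become stops word-finally — gives [g].

/reɣ/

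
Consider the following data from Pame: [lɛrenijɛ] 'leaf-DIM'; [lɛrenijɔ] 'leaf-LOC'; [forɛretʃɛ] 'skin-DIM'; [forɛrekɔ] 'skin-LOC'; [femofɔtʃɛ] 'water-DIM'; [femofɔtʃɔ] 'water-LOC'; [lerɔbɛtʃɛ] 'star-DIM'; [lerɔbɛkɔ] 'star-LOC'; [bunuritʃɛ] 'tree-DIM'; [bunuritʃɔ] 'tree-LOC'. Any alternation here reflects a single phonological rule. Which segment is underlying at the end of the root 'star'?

/k/

The root 'star' surfaces as [lerɔbɛtʃɛ] and [lerɔbɛkɔ], with a stem-final [tʃ] ~ [k] alternation.
But 'water' keeps [tʃ] in both environments ([femofɔtʃɛ], [femofɔtʃɔ]), so there is no rule changing /tʃ/ to [k] before the LOC suffix.
The alternation reflects palatalization before a front vowel: /k/ becomes palato-alveolar [tʃ] before a front vowel. /k/ is underlying.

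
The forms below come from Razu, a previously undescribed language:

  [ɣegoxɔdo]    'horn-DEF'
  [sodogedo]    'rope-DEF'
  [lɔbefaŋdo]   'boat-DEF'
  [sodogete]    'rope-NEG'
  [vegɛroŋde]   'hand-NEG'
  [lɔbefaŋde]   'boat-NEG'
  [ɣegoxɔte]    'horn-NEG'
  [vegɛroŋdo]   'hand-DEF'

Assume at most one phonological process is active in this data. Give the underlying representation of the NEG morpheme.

The NEG morpheme has two allomorphs, [-de] and [-te].
By contrast the DEF suffix keeps its initial [d] throughout — that segment must be underlying.
The NEG suffix is therefore /-te/ underlyingly, with post-nasal voicing: voiceless stops become voiced after a nasal.

/-te/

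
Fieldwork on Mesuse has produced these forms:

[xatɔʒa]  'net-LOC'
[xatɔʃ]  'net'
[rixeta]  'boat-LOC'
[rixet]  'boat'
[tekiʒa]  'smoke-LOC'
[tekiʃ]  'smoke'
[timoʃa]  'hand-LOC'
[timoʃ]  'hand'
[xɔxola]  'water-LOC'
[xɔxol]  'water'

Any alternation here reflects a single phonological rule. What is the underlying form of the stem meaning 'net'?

/xatɔʒ/

The stem for 'net' ends in [ʒ] in [xatɔʒa] but [ʃ] in [xatɔʃ].
But 'hand' keeps [ʃ] in both environments ([timoʃa], [timoʃ]), so there is no rule changing /ʃ/ to [ʒ] before the LOC suffix.
The underlying segment must be /ʒ/; voiced obstruents become voiceless word-finally, yielding [ʃ] there.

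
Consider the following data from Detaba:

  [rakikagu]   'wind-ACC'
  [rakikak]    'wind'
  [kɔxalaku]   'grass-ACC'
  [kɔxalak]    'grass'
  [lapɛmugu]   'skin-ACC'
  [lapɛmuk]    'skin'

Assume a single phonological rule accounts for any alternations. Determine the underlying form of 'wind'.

The stem for 'wind' ends in [g] in [rakikagu] but [k] in [rakikak].
But 'grass' keeps [k] in both environments ([kɔxalaku], [kɔxalak]), so there is no rule changing /k/ to [g] before the ACC suffix.
The underlying segment must be /g/; voiced obstruents become voiceless word-finally, yielding [k] there.

/rakikag/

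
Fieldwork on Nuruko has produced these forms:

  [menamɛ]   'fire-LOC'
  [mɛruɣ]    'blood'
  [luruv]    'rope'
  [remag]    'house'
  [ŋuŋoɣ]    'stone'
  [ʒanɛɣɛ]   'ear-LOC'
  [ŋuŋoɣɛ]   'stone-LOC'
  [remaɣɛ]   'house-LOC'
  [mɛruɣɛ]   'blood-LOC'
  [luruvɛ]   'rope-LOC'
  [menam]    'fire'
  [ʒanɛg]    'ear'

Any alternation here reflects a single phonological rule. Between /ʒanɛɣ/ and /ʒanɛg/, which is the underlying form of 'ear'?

'ear' shows [g] ~ [ɣ] at the end of the stem ([ʒanɛg] vs [ʒanɛɣɛ]).
The stem 'stone' ([ŋuŋoɣ], [ŋuŋoɣɛ]) shows [ɣ] unchanged in both environments, so [ɣ] cannot be basic with [g] derived in isolation.
So /g/ is underlying, and a rule of intervocalic spirantization — voiced stops become fricatives between vowels — gives [ɣ].

/ʒanɛg/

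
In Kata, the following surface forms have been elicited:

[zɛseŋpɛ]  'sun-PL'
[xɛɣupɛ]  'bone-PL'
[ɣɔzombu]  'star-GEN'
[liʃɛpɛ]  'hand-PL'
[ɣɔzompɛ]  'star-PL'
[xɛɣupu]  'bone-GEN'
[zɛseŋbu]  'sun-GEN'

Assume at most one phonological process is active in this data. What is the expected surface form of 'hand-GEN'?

[liʃɛpu]

The GEN morpheme has two allomorphs, [-bu] and [-pu].
By contrast the PL suffix keeps its initial [p] throughout — that segment must be underlying.
So the underlying form is /-bu/, and voiced stops become voiceless after a vowel.
After 'hand', which ends in a vowel, the suffix surfaces as [-pu], giving [liʃɛpu].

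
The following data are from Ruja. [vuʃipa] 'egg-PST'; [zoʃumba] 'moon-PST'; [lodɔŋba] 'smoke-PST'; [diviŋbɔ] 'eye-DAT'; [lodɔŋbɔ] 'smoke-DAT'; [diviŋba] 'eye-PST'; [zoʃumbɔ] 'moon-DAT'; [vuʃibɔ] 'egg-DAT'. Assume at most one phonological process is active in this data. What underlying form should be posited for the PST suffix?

The PST suffix surfaces as [-ba] and [-pa], depending on the final segment of the stem.
The DAT suffix, which begins with [b], is invariant after every stem; so [b] is not altered by any rule here.
The PST suffix is therefore /-pa/ underlyingly, with post-nasal voicing: voiceless stops become voiced after a nasal.

/-pa/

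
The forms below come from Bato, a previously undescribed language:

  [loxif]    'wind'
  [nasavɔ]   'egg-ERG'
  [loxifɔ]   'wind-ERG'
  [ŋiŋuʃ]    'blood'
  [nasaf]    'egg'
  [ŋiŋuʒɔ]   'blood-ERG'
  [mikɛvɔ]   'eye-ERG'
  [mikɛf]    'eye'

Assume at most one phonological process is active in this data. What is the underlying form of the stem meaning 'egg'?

The stem for 'egg' ends in [f] in [nasaf] but [v] in [nasavɔ].
But 'wind' keeps [f] in both environments ([loxif], [loxifɔ]), so there is no rule changing /f/ to [v] before the ERG suffix.
The alternation reflects word-final obstruent devoicing: voiced obstruents become voiceless word-finally. /v/ is underlying.

/nasav/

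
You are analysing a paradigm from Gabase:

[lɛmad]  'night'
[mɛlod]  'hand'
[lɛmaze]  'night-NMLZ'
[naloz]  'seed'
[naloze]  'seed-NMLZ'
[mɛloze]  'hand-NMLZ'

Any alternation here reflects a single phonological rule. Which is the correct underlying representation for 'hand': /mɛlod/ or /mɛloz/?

/mɛlod/

In [mɛlod] and [mɛloze] the final segment of 'hand' alternates: [d] ~ [z].
The stem 'seed' ([naloz], [naloze]) shows [z] unchanged in both environments, so [z] cannot be basic with [d] derived in isolation.
So /d/ is underlying, and a rule of intervocalic spirantization — voiced stops become fricatives between vowels — gives [z].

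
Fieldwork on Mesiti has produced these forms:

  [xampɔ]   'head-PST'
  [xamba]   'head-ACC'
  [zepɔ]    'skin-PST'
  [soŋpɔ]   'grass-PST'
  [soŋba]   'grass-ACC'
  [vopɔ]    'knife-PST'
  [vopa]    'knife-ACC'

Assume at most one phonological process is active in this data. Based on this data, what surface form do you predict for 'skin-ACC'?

[zepa]

The ACC suffix surfaces as [-ba] and [-pa], depending on the final segment of the stem.
By contrast the PST suffix keeps its initial [p] throughout — that segment must be underlying.
The ACC suffix is therefore /-ba/ underlyingly, with post-vocalic devoicing: voiced stops become voiceless after a vowel.
After 'skin', which ends in a vowel, the suffix surfaces as [-pa], giving [zepa].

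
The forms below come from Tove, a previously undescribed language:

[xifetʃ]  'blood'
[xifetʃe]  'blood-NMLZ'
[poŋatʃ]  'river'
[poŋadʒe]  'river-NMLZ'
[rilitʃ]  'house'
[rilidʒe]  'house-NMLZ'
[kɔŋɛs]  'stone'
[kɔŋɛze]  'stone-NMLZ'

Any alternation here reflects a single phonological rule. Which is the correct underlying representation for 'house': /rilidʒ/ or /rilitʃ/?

The root 'house' surfaces as [rilitʃ] and [rilidʒe], with a stem-final [tʃ] ~ [dʒ] alternation.
Compare 'blood', with invariant [tʃ] in [xifetʃ] and [xifetʃe]: an analysis with underlying /tʃ/ and a rule producing [dʒ] before the NMLZ suffix would wrongly predict alternation here too.
So /dʒ/ is underlying, and a rule of word-final obstruent devoicing — voiced obstruents become voiceless word-finally — gives [tʃ].

/rilidʒ/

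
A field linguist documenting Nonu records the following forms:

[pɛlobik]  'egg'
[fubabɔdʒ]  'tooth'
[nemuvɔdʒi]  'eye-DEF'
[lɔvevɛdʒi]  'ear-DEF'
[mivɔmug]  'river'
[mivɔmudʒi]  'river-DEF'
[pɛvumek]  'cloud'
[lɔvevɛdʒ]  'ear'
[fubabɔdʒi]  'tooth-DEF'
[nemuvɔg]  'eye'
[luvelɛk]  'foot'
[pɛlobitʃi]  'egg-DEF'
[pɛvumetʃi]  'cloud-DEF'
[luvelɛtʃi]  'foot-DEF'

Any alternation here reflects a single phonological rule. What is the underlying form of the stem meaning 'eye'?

'eye' shows [dʒ] ~ [g] at the end of the stem ([nemuvɔdʒi] vs [nemuvɔg]).
Compare 'tooth', with invariant [dʒ] in [fubabɔdʒi] and [fubabɔdʒ]: an analysis with underlying /dʒ/ and a rule producing [g] in isolation would wrongly predict alternation here too.
So /g/ is underlying, and a rule of palatalization before a front vowel — /k/ and /g/ become palato-alveolar [tʃ] and [dʒ] before a front vowel — gives [dʒ].
The underlying form of 'eye' is therefore /nemuvɔg/.

/nemuvɔg/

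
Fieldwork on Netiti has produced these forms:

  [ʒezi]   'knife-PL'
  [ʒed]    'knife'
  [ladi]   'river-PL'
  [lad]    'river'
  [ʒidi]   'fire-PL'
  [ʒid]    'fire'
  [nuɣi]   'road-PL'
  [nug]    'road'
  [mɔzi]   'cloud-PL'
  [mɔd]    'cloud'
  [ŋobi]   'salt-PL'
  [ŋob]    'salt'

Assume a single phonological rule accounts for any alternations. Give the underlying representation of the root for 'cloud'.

In [mɔzi] and [mɔd] the final segment of 'cloud' alternates: [z] ~ [d].
Compare 'fire', with invariant [d] in [ʒidi] and [ʒid]: an analysis with underlying /d/ and a rule producing [z] before the PL suffix would wrongly predict alternation here too.
So /z/ is underlying, and a rule of word-final hardening — voiced fricatives become stops word-finally — gives [d].

/mɔz/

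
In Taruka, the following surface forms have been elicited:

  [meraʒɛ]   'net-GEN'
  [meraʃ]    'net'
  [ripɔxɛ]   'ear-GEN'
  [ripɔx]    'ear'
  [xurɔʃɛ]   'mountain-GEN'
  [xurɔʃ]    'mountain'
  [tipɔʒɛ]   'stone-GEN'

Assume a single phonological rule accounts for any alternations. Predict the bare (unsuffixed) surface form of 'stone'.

[tipɔʃ]

'net' shows [ʒ] ~ [ʃ] at the end of the stem ([meraʒɛ] vs [meraʃ]).
Compare 'mountain', with invariant [ʃ] in [xurɔʃɛ] and [xurɔʃ]: an analysis with underlying /ʃ/ and a rule producing [ʒ] before the GEN suffix would wrongly predict alternation here too.
Therefore /ʒ/ is basic and [ʃ] is derived by word-final obstruent devoicing (voiced obstruents become voiceless word-finally).
The one attested form of 'stone', [tipɔʒɛ], shows underlying /tipɔʒ/. Applying the same rule word-finally gives [tipɔʃ].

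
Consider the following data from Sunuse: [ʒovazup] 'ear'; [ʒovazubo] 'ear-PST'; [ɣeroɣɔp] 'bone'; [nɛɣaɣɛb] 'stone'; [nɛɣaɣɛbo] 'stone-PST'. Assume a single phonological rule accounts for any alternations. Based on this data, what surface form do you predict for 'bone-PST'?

[ɣeroɣɔbo]

The stem for 'ear' ends in [p] in [ʒovazup] but [b] in [ʒovazubo].
Compare 'stone', with invariant [b] in [nɛɣaɣɛb] and [nɛɣaɣɛbo]: an analysis with underlying /b/ and a rule producing [p] in isolation would wrongly predict alternation here too.
The alternation reflects intervocalic voicing: voiceless stops become voiced between vowels. /p/ is underlying.
From [ɣeroɣɔp] the stem 'bone' is /ɣeroɣɔp/; between vowels this yields [ɣeroɣɔbo].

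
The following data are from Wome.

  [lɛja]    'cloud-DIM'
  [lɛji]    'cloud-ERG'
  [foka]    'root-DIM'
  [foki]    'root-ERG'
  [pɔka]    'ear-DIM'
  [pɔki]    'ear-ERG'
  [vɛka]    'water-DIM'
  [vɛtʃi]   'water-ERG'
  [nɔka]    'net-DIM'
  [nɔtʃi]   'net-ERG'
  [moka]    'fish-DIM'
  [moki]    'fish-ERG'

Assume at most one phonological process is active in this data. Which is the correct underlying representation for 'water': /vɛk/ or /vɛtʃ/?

The stem for 'water' ends in [k] in [vɛka] but [tʃ] in [vɛtʃi].
If /k/ were underlying and a rule turned it into [tʃ] before the ERG suffix, 'fish' would also alternate; but it has [k] in both [moka] and [moki].
The underlying segment must be /tʃ/; palato-alveolar /tʃ/ becomes [k] when no front vowel follows, yielding [k] there.

/vɛtʃ/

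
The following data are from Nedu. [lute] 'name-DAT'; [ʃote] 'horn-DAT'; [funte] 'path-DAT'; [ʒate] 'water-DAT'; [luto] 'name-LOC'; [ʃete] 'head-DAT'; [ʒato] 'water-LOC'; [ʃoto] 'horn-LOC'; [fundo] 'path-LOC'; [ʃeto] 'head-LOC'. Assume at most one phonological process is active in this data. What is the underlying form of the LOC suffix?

/-do/

The LOC morpheme has two allomorphs, [-do] and [-to].
By contrast the DAT suffix keeps its initial [t] throughout — that segment must be underlying.
The LOC suffix is therefore /-do/ underlyingly, with post-vocalic devoicing: voiced stops become voiceless after a vowel.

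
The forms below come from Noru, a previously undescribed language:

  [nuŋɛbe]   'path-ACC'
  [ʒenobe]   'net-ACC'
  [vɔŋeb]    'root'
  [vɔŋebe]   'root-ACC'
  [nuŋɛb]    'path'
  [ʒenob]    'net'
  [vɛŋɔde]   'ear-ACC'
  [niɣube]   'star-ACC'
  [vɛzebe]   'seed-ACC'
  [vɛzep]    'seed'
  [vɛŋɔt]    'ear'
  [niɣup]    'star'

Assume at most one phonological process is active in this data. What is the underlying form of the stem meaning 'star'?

/niɣup/

The root 'star' surfaces as [niɣup] and [niɣube], with a stem-final [p] ~ [b] alternation.
The stem 'net' ([ʒenob], [ʒenobe]) shows [b] unchanged in both environments, so [b] cannot be basic with [p] derived in isolation.
Therefore /p/ is basic and [b] is derived by intervocalic voicing (voiceless stops become voiced between vowels).
So 'star' = /niɣup/.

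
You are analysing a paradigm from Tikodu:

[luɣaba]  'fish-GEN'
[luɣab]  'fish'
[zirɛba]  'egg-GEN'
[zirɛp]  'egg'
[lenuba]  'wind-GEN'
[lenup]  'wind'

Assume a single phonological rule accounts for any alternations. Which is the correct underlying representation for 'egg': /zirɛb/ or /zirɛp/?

In [zirɛba] and [zirɛp] the final segment of 'egg' alternates: [b] ~ [p].
If /b/ were underlying and a rule turned it into [p] in isolation, 'fish' would also alternate; but it has [b] in both [luɣaba] and [luɣab].
So /p/ is underlying, and a rule of intervocalic voicing — voiceless stops become voiced between vowels — gives [b].

/zirɛp/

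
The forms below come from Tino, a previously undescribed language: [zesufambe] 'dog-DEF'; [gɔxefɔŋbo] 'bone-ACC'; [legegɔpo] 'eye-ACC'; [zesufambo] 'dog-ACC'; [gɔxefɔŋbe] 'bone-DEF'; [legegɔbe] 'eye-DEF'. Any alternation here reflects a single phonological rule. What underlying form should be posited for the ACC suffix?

/-po/

The ACC morpheme has two allomorphs, [-bo] and [-po].
The DEF suffix, which begins with [b], is invariant after every stem; so [b] is not altered by any rule here.
The ACC suffix is therefore /-po/ underlyingly, with post-nasal voicing: voiceless stops become voiced after a nasal.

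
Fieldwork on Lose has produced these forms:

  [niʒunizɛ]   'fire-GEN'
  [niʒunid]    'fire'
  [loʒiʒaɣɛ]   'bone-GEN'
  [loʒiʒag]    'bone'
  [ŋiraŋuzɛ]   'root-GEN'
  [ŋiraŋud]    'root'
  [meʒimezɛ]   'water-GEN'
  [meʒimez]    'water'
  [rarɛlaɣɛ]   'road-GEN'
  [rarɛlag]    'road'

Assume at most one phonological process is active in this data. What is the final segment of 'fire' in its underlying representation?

/d/

In [niʒunizɛ] and [niʒunid] the final segment of 'fire' alternates: [z] ~ [d].
If /z/ were underlying and a rule turned it into [d] in isolation, 'water' would also alternate; but it has [z] in both [meʒimezɛ] and [meʒimez].
The underlying segment must be /d/; voiced stops become fricatives between vowels, yielding [z] there.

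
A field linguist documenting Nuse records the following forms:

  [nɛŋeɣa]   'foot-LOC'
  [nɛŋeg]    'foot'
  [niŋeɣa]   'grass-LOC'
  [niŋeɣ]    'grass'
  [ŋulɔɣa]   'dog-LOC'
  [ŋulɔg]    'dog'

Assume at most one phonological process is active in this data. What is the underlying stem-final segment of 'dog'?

'dog' shows [ɣ] ~ [g] at the end of the stem ([ŋulɔɣa] vs [ŋulɔg]).
If /ɣ/ were underlying and a rule turned it into [g] in isolation, 'grass' would also alternate; but it has [ɣ] in both [niŋeɣa] and [niŋeɣ].
The alternation reflects intervocalic spirantization: voiced stops become fricatives between vowels. /g/ is underlying.

/g/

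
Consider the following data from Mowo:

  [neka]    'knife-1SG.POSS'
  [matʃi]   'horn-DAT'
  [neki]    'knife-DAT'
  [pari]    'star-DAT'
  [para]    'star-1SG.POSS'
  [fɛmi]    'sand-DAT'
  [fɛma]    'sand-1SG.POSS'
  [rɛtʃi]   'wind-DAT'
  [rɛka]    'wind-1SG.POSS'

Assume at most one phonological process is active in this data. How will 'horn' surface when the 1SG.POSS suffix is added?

In [rɛka] and [rɛtʃi] the final segment of 'wind' alternates: [k] ~ [tʃ].
But 'knife' keeps [k] in both environments ([neka], [neki]), so there is no rule changing /k/ to [tʃ] before the DAT suffix.
So /tʃ/ is underlying, and a rule of depalatalization — palato-alveolar /tʃ/ becomes [k] when no front vowel follows — gives [k].
The one attested form of 'horn', [matʃi], shows underlying /matʃ/. Applying the same rule when no front vowel follows gives [maka].

[maka]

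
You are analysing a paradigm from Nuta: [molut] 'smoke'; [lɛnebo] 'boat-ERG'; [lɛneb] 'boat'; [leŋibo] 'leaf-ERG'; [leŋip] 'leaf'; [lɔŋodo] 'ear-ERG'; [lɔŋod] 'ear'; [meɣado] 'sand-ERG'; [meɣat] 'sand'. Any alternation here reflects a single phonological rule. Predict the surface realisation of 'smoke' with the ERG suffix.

The root 'sand' surfaces as [meɣado] and [meɣat], with a stem-final [d] ~ [t] alternation.
If /d/ were underlying and a rule turned it into [t] in isolation, 'ear' would also alternate; but it has [d] in both [lɔŋodo] and [lɔŋod].
So /t/ is underlying, and a rule of intervocalic voicing — voiceless stops become voiced between vowels — gives [d].
From [molut] the stem 'smoke' is /molut/; between vowels this yields [moludo].

[moludo]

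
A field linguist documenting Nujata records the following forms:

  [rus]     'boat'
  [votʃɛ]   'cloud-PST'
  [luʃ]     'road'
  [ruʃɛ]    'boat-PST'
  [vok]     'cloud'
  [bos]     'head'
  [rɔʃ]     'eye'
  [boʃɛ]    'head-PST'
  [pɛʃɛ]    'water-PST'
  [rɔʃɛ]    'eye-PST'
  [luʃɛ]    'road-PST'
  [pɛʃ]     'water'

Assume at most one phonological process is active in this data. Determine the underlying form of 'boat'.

/rus/

In [ruʃɛ] and [rus] the final segment of 'boat' alternates: [ʃ] ~ [s].
If /ʃ/ were underlying and a rule turned it into [s] in isolation, 'road' would also alternate; but it has [ʃ] in both [luʃɛ] and [luʃ].
The alternation reflects palatalization before a front vowel: /k/ and /s/ become palato-alveolar [tʃ] and [ʃ] before a front vowel. /s/ is underlying.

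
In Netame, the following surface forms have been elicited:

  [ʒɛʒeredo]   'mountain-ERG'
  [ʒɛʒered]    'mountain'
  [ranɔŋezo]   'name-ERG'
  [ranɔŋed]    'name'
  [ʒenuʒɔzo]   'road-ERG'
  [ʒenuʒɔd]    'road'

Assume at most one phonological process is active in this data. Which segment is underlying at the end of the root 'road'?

The stem for 'road' ends in [z] in [ʒenuʒɔzo] but [d] in [ʒenuʒɔd].
If /d/ were underlying and a rule turned it into [z] before the ERG suffix, 'mountain' would also alternate; but it has [d] in both [ʒɛʒeredo] and [ʒɛʒered].
Therefore /z/ is basic and [d] is derived by word-final hardening (voiced fricatives become stops word-finally).

/z/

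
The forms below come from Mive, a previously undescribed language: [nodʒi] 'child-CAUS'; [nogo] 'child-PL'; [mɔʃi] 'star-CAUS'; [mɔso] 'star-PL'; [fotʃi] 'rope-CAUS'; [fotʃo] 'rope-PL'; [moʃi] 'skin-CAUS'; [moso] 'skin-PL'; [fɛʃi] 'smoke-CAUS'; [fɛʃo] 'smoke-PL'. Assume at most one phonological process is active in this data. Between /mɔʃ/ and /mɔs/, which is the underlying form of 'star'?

In [mɔʃi] and [mɔso] the final segment of 'star' alternates: [ʃ] ~ [s].
If /ʃ/ were underlying and a rule turned it into [s] before the PL suffix, 'smoke' would also alternate; but it has [ʃ] in both [fɛʃi] and [fɛʃo].
So /s/ is underlying, and a rule of palatalization before a front vowel — /g/ and /s/ become palato-alveolar [dʒ] and [ʃ] before a front vowel — gives [ʃ].

/mɔs/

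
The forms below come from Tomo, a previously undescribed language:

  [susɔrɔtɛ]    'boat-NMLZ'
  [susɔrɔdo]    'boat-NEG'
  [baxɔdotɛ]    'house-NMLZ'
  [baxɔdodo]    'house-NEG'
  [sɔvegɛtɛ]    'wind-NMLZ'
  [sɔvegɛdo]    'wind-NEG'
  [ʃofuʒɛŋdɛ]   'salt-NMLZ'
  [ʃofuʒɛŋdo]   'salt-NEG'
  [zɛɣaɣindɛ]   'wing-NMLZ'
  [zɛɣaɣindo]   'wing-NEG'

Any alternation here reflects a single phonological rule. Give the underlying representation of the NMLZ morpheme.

/-tɛ/

The NMLZ suffix surfaces as [-dɛ] and [-tɛ], depending on the final segment of the stem.
The NEG suffix, which begins with [d], is invariant after every stem; so [d] is not altered by any rule here.
So the underlying form is /-tɛ/, and voiceless stops become voiced after a nasal.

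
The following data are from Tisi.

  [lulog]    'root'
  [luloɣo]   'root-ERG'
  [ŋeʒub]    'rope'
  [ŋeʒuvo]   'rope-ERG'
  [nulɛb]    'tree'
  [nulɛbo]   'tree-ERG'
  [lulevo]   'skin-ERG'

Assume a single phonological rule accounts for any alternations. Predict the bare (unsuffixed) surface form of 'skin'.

[luleb]

'rope' shows [b] ~ [v] at the end of the stem ([ŋeʒub] vs [ŋeʒuvo]).
Compare 'tree', with invariant [b] in [nulɛb] and [nulɛbo]: an analysis with underlying /b/ and a rule producing [v] before the ERG suffix would wrongly predict alternation here too.
The underlying segment must be /v/; voiced fricatives become stops word-finally, yielding [b] there.
From [lulevo] the stem 'skin' is /lulev/; word-finally this yields [luleb].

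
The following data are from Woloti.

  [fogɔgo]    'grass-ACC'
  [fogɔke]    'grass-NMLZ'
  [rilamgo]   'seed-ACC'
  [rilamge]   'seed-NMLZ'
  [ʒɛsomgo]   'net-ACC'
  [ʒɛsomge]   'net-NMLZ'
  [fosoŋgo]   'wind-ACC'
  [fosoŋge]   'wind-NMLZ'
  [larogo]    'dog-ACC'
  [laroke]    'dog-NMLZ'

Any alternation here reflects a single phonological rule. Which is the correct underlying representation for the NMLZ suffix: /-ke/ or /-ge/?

The NMLZ suffix surfaces as [-ge] and [-ke], depending on the final segment of the stem.
The ACC suffix, which begins with [g], is invariant after every stem; so [g] is not altered by any rule here.
The NMLZ suffix is therefore /-ke/ underlyingly, with post-nasal voicing: voiceless stops become voiced after a nasal.

/-ke/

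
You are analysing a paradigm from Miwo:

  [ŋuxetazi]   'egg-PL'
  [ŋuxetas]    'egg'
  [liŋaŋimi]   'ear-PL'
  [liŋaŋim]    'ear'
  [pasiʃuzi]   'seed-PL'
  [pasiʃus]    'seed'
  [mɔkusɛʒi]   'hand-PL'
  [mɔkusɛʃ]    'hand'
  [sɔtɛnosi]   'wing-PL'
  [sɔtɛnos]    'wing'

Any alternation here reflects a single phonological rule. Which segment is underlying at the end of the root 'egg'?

The stem for 'egg' ends in [z] in [ŋuxetazi] but [s] in [ŋuxetas].
But 'wing' keeps [s] in both environments ([sɔtɛnosi], [sɔtɛnos]), so there is no rule changing /s/ to [z] before the PL suffix.
Therefore /z/ is basic and [s] is derived by word-final obstruent devoicing (voiced obstruents become voiceless word-finally).

/z/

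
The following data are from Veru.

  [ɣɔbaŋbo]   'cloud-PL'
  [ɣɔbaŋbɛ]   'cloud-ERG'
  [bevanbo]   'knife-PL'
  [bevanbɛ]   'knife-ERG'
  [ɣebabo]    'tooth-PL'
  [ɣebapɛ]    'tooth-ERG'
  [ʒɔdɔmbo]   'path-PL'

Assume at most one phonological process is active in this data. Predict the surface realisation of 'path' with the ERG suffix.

The ERG suffix surfaces as [-bɛ] and [-pɛ], depending on the final segment of the stem.
The PL suffix, which begins with [b], is invariant after every stem; so [b] is not altered by any rule here.
So the underlying form is /-pɛ/, and voiceless stops become voiced after a nasal.
After 'path', which ends in a nasal, the suffix surfaces as [-bɛ], giving [ʒɔdɔmbɛ].

[ʒɔdɔmbɛ]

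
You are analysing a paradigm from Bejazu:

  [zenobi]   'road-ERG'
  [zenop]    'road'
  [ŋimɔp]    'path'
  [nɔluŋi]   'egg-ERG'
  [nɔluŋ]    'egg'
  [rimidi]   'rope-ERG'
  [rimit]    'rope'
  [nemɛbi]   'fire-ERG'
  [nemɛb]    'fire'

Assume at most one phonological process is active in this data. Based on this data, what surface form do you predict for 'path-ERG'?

The root 'road' surfaces as [zenobi] and [zenop], with a stem-final [b] ~ [p] alternation.
If /b/ were underlying and a rule turned it into [p] in isolation, 'fire' would also alternate; but it has [b] in both [nemɛbi] and [nemɛb].
The alternation reflects intervocalic voicing: voiceless stops become voiced between vowels. /p/ is underlying.
From [ŋimɔp] the stem 'path' is /ŋimɔp/; between vowels this yields [ŋimɔbi].

[ŋimɔbi]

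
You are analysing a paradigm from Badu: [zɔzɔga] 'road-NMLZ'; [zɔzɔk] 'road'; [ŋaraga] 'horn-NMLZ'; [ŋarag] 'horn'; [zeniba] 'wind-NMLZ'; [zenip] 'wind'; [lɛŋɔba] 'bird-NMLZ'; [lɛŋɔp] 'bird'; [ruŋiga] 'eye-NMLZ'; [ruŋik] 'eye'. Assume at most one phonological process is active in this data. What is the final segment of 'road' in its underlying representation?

The stem for 'road' ends in [g] in [zɔzɔga] but [k] in [zɔzɔk].
But 'horn' keeps [g] in both environments ([ŋaraga], [ŋarag]), so there is no rule changing /g/ to [k] in isolation.
The alternation reflects intervocalic voicing: voiceless stops become voiced between vowels. /k/ is underlying.

/k/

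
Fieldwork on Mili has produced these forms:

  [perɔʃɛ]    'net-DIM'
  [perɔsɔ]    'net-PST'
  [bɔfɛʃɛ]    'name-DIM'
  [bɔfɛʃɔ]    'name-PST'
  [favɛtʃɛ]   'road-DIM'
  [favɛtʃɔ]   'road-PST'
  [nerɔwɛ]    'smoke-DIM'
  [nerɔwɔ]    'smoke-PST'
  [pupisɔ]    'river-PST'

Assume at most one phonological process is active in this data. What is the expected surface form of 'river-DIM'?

[pupiʃɛ]

In [perɔʃɛ] and [perɔsɔ] the final segment of 'net' alternates: [ʃ] ~ [s].
But 'name' keeps [ʃ] in both environments ([bɔfɛʃɛ], [bɔfɛʃɔ]), so there is no rule changing /ʃ/ to [s] before the PST suffix.
The alternation reflects palatalization before a front vowel: /s/ becomes palato-alveolar [ʃ] before a front vowel. /s/ is underlying.
From [pupisɔ] the stem 'river' is /pupis/; before a front vowel this yields [pupiʃɛ].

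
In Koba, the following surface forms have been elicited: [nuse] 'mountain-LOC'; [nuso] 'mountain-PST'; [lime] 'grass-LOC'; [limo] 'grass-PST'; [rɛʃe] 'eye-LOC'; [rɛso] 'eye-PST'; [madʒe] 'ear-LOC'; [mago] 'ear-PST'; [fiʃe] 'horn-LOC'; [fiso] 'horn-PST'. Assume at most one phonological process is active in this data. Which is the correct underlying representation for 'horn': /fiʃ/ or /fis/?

/fiʃ/

The stem for 'horn' ends in [ʃ] in [fiʃe] but [s] in [fiso].
Compare 'mountain', with invariant [s] in [nuse] and [nuso]: an analysis with underlying /s/ and a rule producing [ʃ] before the LOC suffix would wrongly predict alternation here too.
Therefore /ʃ/ is basic and [s] is derived by depalatalization (palato-alveolar /dʒ/ and /ʃ/ become [g] and [s] when no front vowel follows).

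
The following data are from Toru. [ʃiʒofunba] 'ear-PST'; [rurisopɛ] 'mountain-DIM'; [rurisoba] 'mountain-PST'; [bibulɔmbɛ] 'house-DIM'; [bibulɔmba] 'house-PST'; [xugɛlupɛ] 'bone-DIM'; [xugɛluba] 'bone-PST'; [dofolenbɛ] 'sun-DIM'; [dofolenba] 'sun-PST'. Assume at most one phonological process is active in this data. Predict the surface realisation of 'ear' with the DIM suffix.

[ʃiʒofunbɛ]

The DIM morpheme has two allomorphs, [-bɛ] and [-pɛ].
By contrast the PST suffix keeps its initial [b] throughout — that segment must be underlying.
The DIM suffix is therefore /-pɛ/ underlyingly, with post-nasal voicing: voiceless stops become voiced after a nasal.
After 'ear', which ends in a nasal, the suffix surfaces as [-bɛ], giving [ʃiʒofunbɛ].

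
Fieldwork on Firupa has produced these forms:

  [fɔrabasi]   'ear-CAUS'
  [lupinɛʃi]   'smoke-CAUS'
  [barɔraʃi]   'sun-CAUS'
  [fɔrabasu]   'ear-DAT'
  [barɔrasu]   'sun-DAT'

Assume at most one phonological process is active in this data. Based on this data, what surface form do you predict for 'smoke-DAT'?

'sun' shows [s] ~ [ʃ] at the end of the stem ([barɔrasu] vs [barɔraʃi]).
The stem 'ear' ([fɔrabasu], [fɔrabasi]) shows [s] unchanged in both environments, so [s] cannot be basic with [ʃ] derived before the CAUS suffix.
The underlying segment must be /ʃ/; palato-alveolar /ʃ/ becomes [s] when no front vowel follows, yielding [s] there.
The one attested form of 'smoke', [lupinɛʃi], shows underlying /lupinɛʃ/. Applying the same rule when no front vowel follows gives [lupinɛsu].

[lupinɛsu]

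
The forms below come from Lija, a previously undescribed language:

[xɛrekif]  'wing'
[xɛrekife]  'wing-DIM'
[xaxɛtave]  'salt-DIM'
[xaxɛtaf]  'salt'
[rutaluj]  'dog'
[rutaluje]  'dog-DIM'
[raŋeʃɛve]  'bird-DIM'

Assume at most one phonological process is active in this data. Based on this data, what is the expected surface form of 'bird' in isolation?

[raŋeʃɛf]

'salt' shows [v] ~ [f] at the end of the stem ([xaxɛtave] vs [xaxɛtaf]).
If /f/ were underlying and a rule turned it into [v] before the DIM suffix, 'wing' would also alternate; but it has [f] in both [xɛrekife] and [xɛrekif].
The alternation reflects word-final obstruent devoicing: voiced obstruents become voiceless word-finally. /v/ is underlying.
The one attested form of 'bird', [raŋeʃɛve], shows underlying /raŋeʃɛv/. Applying the same rule word-finally gives [raŋeʃɛf].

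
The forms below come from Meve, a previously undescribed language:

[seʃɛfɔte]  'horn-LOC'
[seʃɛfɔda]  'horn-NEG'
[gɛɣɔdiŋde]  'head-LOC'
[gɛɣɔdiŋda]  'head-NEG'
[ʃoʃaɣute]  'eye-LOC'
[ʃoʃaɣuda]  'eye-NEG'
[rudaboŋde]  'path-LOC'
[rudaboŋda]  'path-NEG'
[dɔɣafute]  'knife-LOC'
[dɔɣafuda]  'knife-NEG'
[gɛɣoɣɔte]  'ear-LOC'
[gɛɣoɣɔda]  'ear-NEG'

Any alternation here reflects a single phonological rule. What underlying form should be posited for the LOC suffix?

The LOC suffix surfaces as [-de] and [-te], depending on the final segment of the stem.
The NEG suffix, which begins with [d], is invariant after every stem; so [d] is not altered by any rule here.
So the underlying form is /-te/, and voiceless stops become voiced after a nasal.

/-te/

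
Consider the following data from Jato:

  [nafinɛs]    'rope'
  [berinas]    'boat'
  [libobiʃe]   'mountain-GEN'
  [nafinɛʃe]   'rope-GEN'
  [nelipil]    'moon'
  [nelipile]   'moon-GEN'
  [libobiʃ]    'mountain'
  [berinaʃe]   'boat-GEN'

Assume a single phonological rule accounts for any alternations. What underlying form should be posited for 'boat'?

/berinas/

'boat' shows [ʃ] ~ [s] at the end of the stem ([berinaʃe] vs [berinas]).
But 'mountain' keeps [ʃ] in both environments ([libobiʃe], [libobiʃ]), so there is no rule changing /ʃ/ to [s] in isolation.
So /s/ is underlying, and a rule of palatalization before a front vowel — /s/ becomes palato-alveolar [ʃ] before a front vowel — gives [ʃ].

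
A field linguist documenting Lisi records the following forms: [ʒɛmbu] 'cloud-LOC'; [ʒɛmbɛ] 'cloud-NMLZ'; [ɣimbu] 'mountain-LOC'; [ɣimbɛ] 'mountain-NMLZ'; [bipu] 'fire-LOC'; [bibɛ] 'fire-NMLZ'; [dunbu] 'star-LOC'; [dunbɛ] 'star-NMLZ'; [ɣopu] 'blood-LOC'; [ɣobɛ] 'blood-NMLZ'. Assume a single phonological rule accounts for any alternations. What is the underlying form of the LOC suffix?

The LOC suffix surfaces as [-bu] and [-pu], depending on the final segment of the stem.
The NMLZ suffix, which begins with [b], is invariant after every stem; so [b] is not altered by any rule here.
The LOC suffix is therefore /-pu/ underlyingly, with post-nasal voicing: voiceless stops become voiced after a nasal.

/-pu/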